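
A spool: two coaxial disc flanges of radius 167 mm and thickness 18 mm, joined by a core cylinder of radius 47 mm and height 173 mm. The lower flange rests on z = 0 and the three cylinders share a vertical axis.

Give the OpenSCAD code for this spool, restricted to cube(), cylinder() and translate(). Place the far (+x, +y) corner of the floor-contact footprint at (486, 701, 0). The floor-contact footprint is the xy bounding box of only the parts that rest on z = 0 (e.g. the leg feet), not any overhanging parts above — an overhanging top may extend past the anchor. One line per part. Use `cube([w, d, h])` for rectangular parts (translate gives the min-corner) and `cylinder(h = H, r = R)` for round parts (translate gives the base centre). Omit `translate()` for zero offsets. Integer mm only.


translate([319, 534, 0]) cylinder(h = 18, r = 167);
translate([319, 534, 18]) cylinder(h = 173, r = 47);
translate([319, 534, 191]) cylinder(h = 18, r = 167);


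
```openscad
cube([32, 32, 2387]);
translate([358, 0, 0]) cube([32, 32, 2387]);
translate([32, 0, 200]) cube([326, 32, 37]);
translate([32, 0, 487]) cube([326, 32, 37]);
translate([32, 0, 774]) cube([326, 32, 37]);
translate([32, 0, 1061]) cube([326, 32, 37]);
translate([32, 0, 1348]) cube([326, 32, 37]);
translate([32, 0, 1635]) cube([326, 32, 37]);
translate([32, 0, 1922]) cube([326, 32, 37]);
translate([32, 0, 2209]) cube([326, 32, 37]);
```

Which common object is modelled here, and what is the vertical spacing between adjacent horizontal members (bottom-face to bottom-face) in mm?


A ladder. The rung spacing is 287 mm.

Two tall 32×32 posts with 8 short bars between them — a ladder. Adjacent rungs sit at z = 200 and z = 487, so the spacing is 487 − 200 = 287 mm.


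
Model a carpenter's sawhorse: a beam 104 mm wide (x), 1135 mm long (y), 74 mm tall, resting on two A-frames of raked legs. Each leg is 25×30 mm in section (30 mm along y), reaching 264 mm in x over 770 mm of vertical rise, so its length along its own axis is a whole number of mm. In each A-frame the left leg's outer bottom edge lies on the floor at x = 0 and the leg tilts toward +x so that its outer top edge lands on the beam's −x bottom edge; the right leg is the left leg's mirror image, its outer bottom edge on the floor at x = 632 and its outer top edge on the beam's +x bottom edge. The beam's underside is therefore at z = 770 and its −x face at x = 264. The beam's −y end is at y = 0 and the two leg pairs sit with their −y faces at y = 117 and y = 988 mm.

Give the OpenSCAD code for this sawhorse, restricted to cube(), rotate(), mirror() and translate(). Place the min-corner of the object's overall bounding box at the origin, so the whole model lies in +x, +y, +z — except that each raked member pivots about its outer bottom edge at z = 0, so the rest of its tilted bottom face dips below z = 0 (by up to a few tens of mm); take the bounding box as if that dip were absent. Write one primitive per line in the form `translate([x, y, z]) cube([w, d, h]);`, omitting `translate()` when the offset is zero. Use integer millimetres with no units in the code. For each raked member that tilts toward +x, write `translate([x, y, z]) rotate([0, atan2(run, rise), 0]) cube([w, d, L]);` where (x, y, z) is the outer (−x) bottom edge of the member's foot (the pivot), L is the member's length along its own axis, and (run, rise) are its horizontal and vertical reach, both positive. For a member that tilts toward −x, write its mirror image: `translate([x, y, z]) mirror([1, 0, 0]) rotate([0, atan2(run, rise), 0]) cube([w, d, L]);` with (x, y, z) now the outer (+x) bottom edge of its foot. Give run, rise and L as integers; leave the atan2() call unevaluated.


translate([264, 0, 770]) cube([104, 1135, 74]);
translate([0, 117, 0]) rotate([0, atan2(264, 770), 0]) cube([25, 30, 814]);
translate([632, 117, 0]) mirror([1, 0, 0]) rotate([0, atan2(264, 770), 0]) cube([25, 30, 814]);
translate([0, 988, 0]) rotate([0, atan2(264, 770), 0]) cube([25, 30, 814]);
translate([632, 988, 0]) mirror([1, 0, 0]) rotate([0, atan2(264, 770), 0]) cube([25, 30, 814]);


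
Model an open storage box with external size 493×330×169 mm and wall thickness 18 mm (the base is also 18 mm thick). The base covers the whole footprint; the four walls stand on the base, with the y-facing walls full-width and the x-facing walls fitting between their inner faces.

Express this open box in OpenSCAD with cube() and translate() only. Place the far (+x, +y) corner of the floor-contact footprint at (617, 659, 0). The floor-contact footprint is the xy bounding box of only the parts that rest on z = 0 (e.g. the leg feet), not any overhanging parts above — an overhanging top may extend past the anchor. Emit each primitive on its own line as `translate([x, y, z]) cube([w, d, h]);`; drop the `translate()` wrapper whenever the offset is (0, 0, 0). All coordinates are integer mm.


translate([124, 329, 0]) cube([493, 330, 18]);
translate([124, 329, 18]) cube([493, 18, 151]);
translate([124, 641, 18]) cube([493, 18, 151]);
translate([124, 347, 18]) cube([18, 294, 151]);
translate([599, 347, 18]) cube([18, 294, 151]);


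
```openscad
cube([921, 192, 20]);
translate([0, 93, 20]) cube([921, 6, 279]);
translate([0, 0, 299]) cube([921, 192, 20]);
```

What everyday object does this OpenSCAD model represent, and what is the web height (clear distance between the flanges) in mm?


An I-beam. The web height is 279 mm.

Two wide flanges with a thin centred web — an I-beam. Overall 319 mm minus two 20 mm flanges gives a web of 319 − 2·20 = 279 mm.


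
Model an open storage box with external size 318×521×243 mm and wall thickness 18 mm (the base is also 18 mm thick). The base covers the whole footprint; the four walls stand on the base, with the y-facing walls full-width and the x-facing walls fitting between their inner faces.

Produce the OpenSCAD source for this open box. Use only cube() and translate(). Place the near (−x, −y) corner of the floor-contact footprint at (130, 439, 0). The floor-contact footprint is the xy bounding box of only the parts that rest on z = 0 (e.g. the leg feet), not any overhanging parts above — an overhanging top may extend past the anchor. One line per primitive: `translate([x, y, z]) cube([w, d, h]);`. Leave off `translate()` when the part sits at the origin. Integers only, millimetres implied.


translate([130, 439, 0]) cube([318, 521, 18]);
translate([130, 439, 18]) cube([318, 18, 225]);
translate([130, 942, 18]) cube([318, 18, 225]);
translate([130, 457, 18]) cube([18, 485, 225]);
translate([430, 457, 18]) cube([18, 485, 225]);


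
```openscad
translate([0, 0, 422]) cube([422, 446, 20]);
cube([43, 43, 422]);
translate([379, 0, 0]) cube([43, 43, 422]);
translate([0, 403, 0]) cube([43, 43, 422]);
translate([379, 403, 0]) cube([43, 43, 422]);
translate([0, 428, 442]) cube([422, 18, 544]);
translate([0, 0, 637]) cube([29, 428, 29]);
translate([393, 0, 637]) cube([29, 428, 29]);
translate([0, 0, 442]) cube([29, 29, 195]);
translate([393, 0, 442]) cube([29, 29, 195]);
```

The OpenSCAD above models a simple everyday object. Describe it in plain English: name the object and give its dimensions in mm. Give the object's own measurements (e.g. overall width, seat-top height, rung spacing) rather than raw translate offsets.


A chair. The seat is a 422×446×20 mm slab with its top at z = 442 mm, on four 43×43 mm corner legs (flush with the seat edges, standing on z = 0). A flat backrest 18 mm thick, 544 mm tall, spans the full seat width and rises from the seat top along its +y edge, rear face flush with the rear of the seat. Two armrests of 29×29 mm section run along each side from the seat's front edge to the front of the backrest, top faces 224 mm above the seat top and outer faces flush with the seat's x-edges; a 29×29 mm post under the front of each armrest stands on the seat at the front corner.


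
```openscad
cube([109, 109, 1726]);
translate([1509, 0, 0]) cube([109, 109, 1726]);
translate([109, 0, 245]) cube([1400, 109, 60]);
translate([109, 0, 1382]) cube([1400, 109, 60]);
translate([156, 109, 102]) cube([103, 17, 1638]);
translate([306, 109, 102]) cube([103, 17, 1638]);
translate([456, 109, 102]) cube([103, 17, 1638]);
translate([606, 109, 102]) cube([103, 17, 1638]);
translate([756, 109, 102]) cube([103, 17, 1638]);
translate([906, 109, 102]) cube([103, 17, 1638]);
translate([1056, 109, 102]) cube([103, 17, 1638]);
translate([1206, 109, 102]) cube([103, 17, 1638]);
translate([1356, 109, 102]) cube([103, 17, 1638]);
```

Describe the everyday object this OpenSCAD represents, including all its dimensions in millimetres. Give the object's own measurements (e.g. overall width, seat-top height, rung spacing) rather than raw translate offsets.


A fence section. Two 109×109 mm posts, 1726 mm tall, stand on the floor with a clear span of 1400 mm between their inner faces. Two horizontal rails of 109×60 mm section span the gap between the posts with their undersides at z = 245 mm and z = 1382 mm, flush with the posts' −y face. 9 pickets, each 103 mm wide, 17 mm thick and 1638 mm tall, are fixed to the +y face of the rails with their bottoms at z = 102 mm, spaced across the span with a 47 mm gap after the −x post and between neighbouring pickets, with 50 mm left before the +x post.


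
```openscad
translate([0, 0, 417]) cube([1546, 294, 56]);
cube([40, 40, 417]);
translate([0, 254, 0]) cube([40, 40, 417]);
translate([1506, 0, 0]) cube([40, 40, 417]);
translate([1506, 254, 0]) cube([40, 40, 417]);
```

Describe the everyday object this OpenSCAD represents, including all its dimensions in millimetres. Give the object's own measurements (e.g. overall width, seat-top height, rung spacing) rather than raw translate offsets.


A long wooden bench with a 1546 mm (x) × 294 mm (y) seat, 56 mm thick, its top surface 473 mm above the floor. Four 40 mm square legs at the seat corners, flush with the edges, run from z = 0 to the seat underside.


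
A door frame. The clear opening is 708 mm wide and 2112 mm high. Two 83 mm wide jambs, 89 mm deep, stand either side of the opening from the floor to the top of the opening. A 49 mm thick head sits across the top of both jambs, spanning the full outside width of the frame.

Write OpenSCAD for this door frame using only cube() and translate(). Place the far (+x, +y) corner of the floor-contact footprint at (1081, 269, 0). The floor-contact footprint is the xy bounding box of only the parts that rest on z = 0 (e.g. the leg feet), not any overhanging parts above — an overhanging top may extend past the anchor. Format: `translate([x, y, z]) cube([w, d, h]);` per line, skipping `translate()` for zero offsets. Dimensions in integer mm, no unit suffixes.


translate([207, 180, 0]) cube([83, 89, 2112]);
translate([998, 180, 0]) cube([83, 89, 2112]);
translate([207, 180, 2112]) cube([874, 89, 49]);


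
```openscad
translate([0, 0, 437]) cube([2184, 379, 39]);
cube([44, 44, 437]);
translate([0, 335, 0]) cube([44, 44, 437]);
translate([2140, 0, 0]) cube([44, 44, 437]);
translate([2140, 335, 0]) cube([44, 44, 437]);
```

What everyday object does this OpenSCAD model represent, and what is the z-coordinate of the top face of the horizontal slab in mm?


A bench. The seat-top height is 476 mm.

A long slab on four corner posts — a bench. The slab sits at z = 437 with thickness 39, so the top is 437 + 39 = 476 mm.


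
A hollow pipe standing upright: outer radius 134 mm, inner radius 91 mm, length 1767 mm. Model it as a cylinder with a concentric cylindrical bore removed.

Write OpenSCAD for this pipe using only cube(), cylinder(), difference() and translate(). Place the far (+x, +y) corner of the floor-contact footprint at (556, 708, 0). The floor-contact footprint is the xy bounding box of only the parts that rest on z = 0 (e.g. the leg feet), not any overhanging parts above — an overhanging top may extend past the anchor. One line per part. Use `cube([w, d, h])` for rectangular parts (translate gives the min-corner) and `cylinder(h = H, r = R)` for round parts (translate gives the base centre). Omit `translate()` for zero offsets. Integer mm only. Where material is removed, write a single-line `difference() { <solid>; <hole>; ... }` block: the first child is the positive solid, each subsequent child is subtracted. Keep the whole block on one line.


difference() { translate([422, 574, 0]) cylinder(h = 1767, r = 134); translate([422, 574, 0]) cylinder(h = 1767, r = 91); }


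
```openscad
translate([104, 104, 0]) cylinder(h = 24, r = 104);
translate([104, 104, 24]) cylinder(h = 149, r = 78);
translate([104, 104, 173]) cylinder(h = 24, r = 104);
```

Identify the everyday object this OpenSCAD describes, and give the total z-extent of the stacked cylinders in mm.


A spool. The overall height is 197 mm.

Three coaxial cylinders, large–small–large — a spool. Two 24 mm flanges and a 149 mm core give 24 + 149 + 24 = 197 mm.


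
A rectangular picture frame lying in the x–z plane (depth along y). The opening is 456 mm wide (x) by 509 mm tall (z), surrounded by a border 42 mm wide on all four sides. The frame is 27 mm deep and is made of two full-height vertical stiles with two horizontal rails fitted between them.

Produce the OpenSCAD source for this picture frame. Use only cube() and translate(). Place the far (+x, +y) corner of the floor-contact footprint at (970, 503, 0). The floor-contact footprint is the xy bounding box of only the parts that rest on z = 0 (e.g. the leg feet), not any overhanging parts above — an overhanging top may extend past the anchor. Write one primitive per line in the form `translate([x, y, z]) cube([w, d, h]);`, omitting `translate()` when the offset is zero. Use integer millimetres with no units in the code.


translate([430, 476, 0]) cube([42, 27, 593]);
translate([928, 476, 0]) cube([42, 27, 593]);
translate([472, 476, 0]) cube([456, 27, 42]);
translate([472, 476, 551]) cube([456, 27, 42]);


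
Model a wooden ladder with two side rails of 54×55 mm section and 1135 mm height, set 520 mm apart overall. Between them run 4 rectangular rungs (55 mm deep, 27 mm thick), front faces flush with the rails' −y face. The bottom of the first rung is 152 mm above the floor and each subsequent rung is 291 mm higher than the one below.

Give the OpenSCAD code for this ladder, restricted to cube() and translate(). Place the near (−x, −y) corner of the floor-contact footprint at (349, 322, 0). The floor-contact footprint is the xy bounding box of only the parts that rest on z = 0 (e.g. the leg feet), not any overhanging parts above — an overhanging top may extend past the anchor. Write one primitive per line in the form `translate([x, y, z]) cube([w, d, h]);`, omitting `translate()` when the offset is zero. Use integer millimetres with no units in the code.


translate([349, 322, 0]) cube([54, 55, 1135]);
translate([815, 322, 0]) cube([54, 55, 1135]);
translate([403, 322, 152]) cube([412, 55, 27]);
translate([403, 322, 443]) cube([412, 55, 27]);
translate([403, 322, 734]) cube([412, 55, 27]);
translate([403, 322, 1025]) cube([412, 55, 27]);


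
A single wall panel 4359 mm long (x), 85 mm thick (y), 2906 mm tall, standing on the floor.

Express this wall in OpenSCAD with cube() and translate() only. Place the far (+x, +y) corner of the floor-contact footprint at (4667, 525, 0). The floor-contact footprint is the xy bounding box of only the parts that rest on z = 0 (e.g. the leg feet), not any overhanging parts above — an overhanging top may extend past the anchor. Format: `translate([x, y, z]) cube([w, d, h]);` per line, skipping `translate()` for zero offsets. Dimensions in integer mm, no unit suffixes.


translate([308, 440, 0]) cube([4359, 85, 2906]);


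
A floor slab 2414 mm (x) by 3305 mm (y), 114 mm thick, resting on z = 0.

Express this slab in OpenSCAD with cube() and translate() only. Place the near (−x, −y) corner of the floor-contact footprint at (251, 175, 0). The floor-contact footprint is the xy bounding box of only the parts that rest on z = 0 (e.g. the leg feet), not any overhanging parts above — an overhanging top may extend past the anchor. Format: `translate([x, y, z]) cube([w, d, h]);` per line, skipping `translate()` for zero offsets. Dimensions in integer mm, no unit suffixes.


translate([251, 175, 0]) cube([2414, 3305, 114]);


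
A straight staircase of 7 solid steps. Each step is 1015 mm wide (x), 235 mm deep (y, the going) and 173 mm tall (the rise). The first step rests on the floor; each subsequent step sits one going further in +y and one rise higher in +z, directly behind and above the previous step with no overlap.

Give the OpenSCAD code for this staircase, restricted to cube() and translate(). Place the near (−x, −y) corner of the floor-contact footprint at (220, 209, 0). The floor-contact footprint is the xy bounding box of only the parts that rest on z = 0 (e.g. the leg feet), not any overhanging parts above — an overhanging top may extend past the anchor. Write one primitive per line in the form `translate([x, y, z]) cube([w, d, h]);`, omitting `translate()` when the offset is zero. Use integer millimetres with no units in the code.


translate([220, 209, 0]) cube([1015, 235, 173]);
translate([220, 444, 173]) cube([1015, 235, 173]);
translate([220, 679, 346]) cube([1015, 235, 173]);
translate([220, 914, 519]) cube([1015, 235, 173]);
translate([220, 1149, 692]) cube([1015, 235, 173]);
translate([220, 1384, 865]) cube([1015, 235, 173]);
translate([220, 1619, 1038]) cube([1015, 235, 173]);


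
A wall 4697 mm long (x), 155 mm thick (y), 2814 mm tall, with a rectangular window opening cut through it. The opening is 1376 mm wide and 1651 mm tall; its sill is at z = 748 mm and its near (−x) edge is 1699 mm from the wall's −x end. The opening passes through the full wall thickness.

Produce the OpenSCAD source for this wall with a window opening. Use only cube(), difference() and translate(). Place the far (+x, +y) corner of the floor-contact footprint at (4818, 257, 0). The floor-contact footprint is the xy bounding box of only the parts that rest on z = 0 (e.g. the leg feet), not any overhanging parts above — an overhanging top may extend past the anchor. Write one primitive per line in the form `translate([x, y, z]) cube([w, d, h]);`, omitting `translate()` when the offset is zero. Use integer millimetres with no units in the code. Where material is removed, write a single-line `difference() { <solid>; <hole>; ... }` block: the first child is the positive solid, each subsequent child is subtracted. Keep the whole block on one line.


difference() { translate([121, 102, 0]) cube([4697, 155, 2814]); translate([1820, 102, 748]) cube([1376, 155, 1651]); }


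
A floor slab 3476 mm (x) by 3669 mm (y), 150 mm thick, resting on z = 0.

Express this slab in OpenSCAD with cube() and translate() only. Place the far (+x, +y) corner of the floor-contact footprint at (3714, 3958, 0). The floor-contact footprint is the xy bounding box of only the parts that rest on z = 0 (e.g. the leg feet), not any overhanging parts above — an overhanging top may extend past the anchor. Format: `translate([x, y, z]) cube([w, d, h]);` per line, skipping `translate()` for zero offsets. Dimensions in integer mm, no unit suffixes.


translate([238, 289, 0]) cube([3476, 3669, 150]);


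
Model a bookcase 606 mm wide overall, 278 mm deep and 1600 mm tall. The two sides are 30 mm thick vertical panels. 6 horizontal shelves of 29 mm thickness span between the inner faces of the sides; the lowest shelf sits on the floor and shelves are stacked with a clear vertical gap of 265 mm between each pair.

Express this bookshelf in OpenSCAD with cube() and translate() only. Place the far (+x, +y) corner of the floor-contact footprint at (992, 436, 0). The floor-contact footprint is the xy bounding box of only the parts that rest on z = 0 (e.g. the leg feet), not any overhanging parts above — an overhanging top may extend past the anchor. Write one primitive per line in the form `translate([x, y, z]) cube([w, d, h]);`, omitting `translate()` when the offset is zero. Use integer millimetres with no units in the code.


translate([386, 158, 0]) cube([30, 278, 1600]);
translate([962, 158, 0]) cube([30, 278, 1600]);
translate([416, 158, 0]) cube([546, 278, 29]);
translate([416, 158, 294]) cube([546, 278, 29]);
translate([416, 158, 588]) cube([546, 278, 29]);
translate([416, 158, 882]) cube([546, 278, 29]);
translate([416, 158, 1176]) cube([546, 278, 29]);
translate([416, 158, 1470]) cube([546, 278, 29]);


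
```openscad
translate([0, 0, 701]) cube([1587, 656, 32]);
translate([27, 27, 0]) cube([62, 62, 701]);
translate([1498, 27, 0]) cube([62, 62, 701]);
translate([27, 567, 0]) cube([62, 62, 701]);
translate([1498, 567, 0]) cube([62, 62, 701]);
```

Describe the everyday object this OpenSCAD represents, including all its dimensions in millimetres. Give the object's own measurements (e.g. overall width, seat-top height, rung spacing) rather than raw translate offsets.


A rectangular dining table. The top is 1587×656×32 mm with its upper surface at z = 733 mm. It stands on four 62×62 mm square legs, each inset 27 mm from the nearest pair of top edges, running from the floor to the underside of the top.


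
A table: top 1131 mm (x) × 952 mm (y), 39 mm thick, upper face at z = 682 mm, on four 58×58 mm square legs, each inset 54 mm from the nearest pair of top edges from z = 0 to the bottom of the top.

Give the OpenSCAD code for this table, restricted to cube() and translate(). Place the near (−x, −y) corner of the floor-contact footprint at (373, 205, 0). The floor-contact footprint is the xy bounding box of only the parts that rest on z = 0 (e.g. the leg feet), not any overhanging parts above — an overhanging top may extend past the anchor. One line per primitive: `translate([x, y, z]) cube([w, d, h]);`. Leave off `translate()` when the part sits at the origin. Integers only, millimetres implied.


translate([319, 151, 643]) cube([1131, 952, 39]);
translate([373, 205, 0]) cube([58, 58, 643]);
translate([1338, 205, 0]) cube([58, 58, 643]);
translate([373, 991, 0]) cube([58, 58, 643]);
translate([1338, 991, 0]) cube([58, 58, 643]);


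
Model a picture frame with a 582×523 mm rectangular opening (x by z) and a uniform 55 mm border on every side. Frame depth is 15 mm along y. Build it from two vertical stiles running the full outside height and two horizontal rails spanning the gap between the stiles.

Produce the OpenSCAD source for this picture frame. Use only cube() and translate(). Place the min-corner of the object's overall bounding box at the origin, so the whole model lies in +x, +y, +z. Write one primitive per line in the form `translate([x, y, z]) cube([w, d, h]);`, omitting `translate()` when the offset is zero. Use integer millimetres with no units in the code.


cube([55, 15, 633]);
translate([637, 0, 0]) cube([55, 15, 633]);
translate([55, 0, 0]) cube([582, 15, 55]);
translate([55, 0, 578]) cube([582, 15, 55]);


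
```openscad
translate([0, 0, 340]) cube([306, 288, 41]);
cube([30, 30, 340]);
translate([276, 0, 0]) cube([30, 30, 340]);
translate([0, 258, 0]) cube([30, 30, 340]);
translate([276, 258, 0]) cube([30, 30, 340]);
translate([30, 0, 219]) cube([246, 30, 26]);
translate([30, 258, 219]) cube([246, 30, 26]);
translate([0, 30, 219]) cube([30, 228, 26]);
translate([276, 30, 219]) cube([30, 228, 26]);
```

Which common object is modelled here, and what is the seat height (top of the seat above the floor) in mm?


A stool. The seat height is 381 mm.

A 306×288×41 slab at z = 340 on four corner posts — a stool. The seat top is 340 + 41 = 381 mm.


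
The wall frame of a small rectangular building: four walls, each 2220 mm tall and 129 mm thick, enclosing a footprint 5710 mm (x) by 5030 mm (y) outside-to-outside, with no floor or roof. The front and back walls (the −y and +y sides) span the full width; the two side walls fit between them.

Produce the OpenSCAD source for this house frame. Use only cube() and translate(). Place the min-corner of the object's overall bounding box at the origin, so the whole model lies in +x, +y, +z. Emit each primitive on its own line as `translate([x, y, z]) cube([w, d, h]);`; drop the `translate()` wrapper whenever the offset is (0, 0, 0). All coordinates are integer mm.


cube([5710, 129, 2220]);
translate([0, 4901, 0]) cube([5710, 129, 2220]);
translate([0, 129, 0]) cube([129, 4772, 2220]);
translate([5581, 129, 0]) cube([129, 4772, 2220]);


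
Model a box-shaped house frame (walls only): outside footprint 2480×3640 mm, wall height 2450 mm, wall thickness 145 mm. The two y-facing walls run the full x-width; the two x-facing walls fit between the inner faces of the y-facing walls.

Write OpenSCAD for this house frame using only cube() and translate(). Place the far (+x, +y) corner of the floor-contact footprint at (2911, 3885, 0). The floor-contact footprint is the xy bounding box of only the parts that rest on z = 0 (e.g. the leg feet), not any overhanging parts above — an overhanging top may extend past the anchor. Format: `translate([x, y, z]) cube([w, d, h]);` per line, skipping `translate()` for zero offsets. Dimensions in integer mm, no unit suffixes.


translate([431, 245, 0]) cube([2480, 145, 2450]);
translate([431, 3740, 0]) cube([2480, 145, 2450]);
translate([431, 390, 0]) cube([145, 3350, 2450]);
translate([2766, 390, 0]) cube([145, 3350, 2450]);


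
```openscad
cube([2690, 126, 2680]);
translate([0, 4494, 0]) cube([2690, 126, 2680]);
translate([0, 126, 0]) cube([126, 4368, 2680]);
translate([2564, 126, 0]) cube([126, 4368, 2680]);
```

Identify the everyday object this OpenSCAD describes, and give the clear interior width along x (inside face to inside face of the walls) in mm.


A house (or room) frame. The interior width is 2438 mm.

Four 2680 mm walls enclosing a rectangle with no floor or roof — a room or house frame. Outside width is 2690 mm and wall thickness is 126 mm, so the interior width is 2690 − 2 × 126 = 2438 mm.


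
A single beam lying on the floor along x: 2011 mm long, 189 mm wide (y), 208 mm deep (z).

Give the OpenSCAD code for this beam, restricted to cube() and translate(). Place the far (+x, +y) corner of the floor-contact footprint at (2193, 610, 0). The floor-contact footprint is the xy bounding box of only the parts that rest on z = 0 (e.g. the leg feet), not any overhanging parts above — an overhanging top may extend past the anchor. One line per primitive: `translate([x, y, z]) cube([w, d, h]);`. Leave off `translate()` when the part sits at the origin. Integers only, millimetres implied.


translate([182, 421, 0]) cube([2011, 189, 208]);


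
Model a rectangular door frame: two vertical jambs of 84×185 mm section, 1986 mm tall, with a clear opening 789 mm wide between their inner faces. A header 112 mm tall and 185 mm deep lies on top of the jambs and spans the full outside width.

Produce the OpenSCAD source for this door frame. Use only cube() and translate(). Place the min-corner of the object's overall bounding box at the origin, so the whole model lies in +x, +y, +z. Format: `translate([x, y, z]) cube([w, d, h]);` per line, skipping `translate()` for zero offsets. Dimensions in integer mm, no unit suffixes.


cube([84, 185, 1986]);
translate([873, 0, 0]) cube([84, 185, 1986]);
translate([0, 0, 1986]) cube([957, 185, 112]);


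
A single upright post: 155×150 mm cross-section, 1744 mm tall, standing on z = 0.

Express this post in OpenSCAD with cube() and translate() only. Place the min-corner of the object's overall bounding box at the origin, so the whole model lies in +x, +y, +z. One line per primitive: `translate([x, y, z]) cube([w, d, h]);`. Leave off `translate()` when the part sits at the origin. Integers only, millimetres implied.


cube([155, 150, 1744]);


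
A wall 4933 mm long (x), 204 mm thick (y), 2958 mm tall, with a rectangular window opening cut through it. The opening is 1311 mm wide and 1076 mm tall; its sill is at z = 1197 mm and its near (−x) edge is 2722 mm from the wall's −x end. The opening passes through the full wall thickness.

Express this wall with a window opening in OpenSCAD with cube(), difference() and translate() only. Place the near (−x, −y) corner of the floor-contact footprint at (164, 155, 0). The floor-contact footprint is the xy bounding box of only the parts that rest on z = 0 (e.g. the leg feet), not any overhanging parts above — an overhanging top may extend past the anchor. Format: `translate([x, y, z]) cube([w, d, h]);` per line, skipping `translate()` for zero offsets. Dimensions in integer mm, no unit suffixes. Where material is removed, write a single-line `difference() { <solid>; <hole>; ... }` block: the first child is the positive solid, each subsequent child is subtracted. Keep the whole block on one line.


difference() { translate([164, 155, 0]) cube([4933, 204, 2958]); translate([2886, 155, 1197]) cube([1311, 204, 1076]); }


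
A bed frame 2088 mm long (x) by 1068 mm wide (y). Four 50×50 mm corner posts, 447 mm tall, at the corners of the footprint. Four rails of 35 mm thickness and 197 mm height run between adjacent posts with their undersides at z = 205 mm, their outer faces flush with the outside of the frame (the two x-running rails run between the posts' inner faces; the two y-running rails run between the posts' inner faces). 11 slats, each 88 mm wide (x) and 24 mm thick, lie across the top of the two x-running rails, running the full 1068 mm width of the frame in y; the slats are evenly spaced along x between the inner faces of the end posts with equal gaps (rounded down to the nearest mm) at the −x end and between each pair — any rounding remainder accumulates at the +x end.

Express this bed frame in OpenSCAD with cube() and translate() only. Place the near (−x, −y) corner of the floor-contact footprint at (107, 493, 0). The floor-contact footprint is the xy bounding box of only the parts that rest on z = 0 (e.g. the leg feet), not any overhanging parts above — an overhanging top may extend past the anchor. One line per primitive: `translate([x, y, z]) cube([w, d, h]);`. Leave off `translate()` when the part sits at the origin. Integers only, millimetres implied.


translate([107, 493, 0]) cube([50, 50, 447]);
translate([107, 1511, 0]) cube([50, 50, 447]);
translate([2145, 493, 0]) cube([50, 50, 447]);
translate([2145, 1511, 0]) cube([50, 50, 447]);
translate([157, 493, 205]) cube([1988, 35, 197]);
translate([157, 1526, 205]) cube([1988, 35, 197]);
translate([107, 543, 205]) cube([35, 968, 197]);
translate([2160, 543, 205]) cube([35, 968, 197]);
translate([242, 493, 402]) cube([88, 1068, 24]);
translate([415, 493, 402]) cube([88, 1068, 24]);
translate([588, 493, 402]) cube([88, 1068, 24]);
translate([761, 493, 402]) cube([88, 1068, 24]);
translate([934, 493, 402]) cube([88, 1068, 24]);
translate([1107, 493, 402]) cube([88, 1068, 24]);
translate([1280, 493, 402]) cube([88, 1068, 24]);
translate([1453, 493, 402]) cube([88, 1068, 24]);
translate([1626, 493, 402]) cube([88, 1068, 24]);
translate([1799, 493, 402]) cube([88, 1068, 24]);
translate([1972, 493, 402]) cube([88, 1068, 24]);


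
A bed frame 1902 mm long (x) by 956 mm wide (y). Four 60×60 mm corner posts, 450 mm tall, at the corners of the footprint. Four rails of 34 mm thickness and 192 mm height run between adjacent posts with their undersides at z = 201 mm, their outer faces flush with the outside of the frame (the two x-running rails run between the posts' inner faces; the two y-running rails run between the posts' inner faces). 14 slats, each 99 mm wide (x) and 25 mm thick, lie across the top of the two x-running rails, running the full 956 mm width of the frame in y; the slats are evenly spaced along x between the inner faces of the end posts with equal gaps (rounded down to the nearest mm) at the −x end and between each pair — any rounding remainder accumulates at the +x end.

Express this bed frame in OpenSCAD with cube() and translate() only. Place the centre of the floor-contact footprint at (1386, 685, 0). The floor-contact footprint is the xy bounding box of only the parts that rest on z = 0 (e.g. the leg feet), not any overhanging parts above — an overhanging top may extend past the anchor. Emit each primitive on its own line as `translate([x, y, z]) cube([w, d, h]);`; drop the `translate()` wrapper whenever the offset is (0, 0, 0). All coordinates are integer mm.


translate([435, 207, 0]) cube([60, 60, 450]);
translate([435, 1103, 0]) cube([60, 60, 450]);
translate([2277, 207, 0]) cube([60, 60, 450]);
translate([2277, 1103, 0]) cube([60, 60, 450]);
translate([495, 207, 201]) cube([1782, 34, 192]);
translate([495, 1129, 201]) cube([1782, 34, 192]);
translate([435, 267, 201]) cube([34, 836, 192]);
translate([2303, 267, 201]) cube([34, 836, 192]);
translate([521, 207, 393]) cube([99, 956, 25]);
translate([646, 207, 393]) cube([99, 956, 25]);
translate([771, 207, 393]) cube([99, 956, 25]);
translate([896, 207, 393]) cube([99, 956, 25]);
translate([1021, 207, 393]) cube([99, 956, 25]);
translate([1146, 207, 393]) cube([99, 956, 25]);
translate([1271, 207, 393]) cube([99, 956, 25]);
translate([1396, 207, 393]) cube([99, 956, 25]);
translate([1521, 207, 393]) cube([99, 956, 25]);
translate([1646, 207, 393]) cube([99, 956, 25]);
translate([1771, 207, 393]) cube([99, 956, 25]);
translate([1896, 207, 393]) cube([99, 956, 25]);
translate([2021, 207, 393]) cube([99, 956, 25]);
translate([2146, 207, 393]) cube([99, 956, 25]);


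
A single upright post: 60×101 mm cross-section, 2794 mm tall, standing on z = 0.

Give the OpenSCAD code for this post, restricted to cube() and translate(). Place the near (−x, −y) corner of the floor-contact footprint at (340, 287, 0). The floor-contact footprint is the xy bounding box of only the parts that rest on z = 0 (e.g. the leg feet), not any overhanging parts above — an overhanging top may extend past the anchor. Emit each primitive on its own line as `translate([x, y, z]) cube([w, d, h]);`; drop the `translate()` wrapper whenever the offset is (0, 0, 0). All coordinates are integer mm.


translate([340, 287, 0]) cube([60, 101, 2794]);


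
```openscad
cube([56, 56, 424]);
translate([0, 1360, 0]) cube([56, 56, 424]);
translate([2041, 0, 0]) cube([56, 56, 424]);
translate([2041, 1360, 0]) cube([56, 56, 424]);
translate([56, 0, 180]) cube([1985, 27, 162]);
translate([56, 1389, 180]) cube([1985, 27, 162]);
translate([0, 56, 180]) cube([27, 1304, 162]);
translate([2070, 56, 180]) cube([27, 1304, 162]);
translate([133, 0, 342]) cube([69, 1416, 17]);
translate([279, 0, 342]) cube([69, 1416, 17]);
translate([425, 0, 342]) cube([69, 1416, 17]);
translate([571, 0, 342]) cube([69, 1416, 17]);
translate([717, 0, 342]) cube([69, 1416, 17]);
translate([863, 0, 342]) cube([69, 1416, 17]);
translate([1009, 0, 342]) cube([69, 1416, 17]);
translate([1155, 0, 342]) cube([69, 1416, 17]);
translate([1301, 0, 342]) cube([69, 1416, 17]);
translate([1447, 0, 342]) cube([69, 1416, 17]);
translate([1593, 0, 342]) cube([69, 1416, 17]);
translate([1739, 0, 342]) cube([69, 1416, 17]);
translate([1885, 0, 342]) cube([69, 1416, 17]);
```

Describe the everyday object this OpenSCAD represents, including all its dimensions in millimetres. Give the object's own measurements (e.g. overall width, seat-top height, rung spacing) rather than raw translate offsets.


A bed frame 2097 mm long (x) by 1416 mm wide (y). Four 56×56 mm corner posts, 424 mm tall, at the corners of the footprint. Four rails of 27 mm thickness and 162 mm height run between adjacent posts with their undersides at z = 180 mm, their outer faces flush with the outside of the frame (the two x-running rails run between the posts' inner faces; the two y-running rails run between the posts' inner faces). 13 slats, each 69 mm wide (x) and 17 mm thick, lie across the top of the two x-running rails, running the full 1416 mm width of the frame in y; along x they sit between the end posts with a 77 mm gap after the −x posts and between neighbouring slats, leaving 87 mm before the +x posts.


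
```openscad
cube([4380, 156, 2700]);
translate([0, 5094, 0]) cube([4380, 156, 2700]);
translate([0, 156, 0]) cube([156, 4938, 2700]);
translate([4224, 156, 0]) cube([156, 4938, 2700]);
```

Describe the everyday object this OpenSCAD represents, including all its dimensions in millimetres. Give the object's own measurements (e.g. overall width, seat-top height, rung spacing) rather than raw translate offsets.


The wall frame of a small rectangular building: four walls, each 2700 mm tall and 156 mm thick, enclosing a footprint 4380 mm (x) by 5250 mm (y) outside-to-outside, with no floor or roof. The front and back walls (the −y and +y sides) span the full width; the two side walls fit between them.


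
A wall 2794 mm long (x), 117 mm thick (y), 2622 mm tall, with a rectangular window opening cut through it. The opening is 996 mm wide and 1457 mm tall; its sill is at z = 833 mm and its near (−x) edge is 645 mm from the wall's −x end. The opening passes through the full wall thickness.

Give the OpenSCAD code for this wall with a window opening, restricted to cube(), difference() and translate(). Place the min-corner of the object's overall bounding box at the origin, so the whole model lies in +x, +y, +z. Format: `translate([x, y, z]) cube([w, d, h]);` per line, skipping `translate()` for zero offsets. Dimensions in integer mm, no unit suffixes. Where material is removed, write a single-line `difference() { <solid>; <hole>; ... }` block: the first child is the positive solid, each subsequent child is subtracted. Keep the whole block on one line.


difference() { cube([2794, 117, 2622]); translate([645, 0, 833]) cube([996, 117, 1457]); }


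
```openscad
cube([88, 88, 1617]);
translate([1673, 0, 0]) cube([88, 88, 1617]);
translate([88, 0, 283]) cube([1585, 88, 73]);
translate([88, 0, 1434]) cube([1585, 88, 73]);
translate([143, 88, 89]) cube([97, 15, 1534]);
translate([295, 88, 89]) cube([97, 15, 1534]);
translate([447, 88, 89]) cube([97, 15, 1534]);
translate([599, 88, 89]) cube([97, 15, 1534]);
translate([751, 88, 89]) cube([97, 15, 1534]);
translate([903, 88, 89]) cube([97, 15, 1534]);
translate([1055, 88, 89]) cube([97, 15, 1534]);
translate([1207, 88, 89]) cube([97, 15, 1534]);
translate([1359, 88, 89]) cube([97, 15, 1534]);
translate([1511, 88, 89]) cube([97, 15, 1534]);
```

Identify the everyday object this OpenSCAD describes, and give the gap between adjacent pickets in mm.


A fence section. The picket gap is 55 mm.

Two posts, two rails, 10 pickets — a fence section. Span 1585 mm holds 10 pickets of 97 mm with 11 equal gaps: ⌊(1585 − 10·97) / 11⌋ = 55 mm.


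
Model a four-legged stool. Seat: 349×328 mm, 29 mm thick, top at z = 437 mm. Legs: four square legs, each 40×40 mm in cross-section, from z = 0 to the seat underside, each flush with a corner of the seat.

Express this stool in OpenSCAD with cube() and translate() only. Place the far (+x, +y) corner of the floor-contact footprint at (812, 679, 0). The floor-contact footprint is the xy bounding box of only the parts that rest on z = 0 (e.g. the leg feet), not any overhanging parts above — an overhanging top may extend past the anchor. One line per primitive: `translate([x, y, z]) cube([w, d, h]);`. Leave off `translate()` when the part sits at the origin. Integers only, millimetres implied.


// leg_h = 437 - 29 = 408
translate([463, 351, 408]) cube([349, 328, 29]);
translate([463, 351, 0]) cube([40, 40, 408]);
translate([772, 351, 0]) cube([40, 40, 408]);
translate([463, 639, 0]) cube([40, 40, 408]);
translate([772, 639, 0]) cube([40, 40, 408]);


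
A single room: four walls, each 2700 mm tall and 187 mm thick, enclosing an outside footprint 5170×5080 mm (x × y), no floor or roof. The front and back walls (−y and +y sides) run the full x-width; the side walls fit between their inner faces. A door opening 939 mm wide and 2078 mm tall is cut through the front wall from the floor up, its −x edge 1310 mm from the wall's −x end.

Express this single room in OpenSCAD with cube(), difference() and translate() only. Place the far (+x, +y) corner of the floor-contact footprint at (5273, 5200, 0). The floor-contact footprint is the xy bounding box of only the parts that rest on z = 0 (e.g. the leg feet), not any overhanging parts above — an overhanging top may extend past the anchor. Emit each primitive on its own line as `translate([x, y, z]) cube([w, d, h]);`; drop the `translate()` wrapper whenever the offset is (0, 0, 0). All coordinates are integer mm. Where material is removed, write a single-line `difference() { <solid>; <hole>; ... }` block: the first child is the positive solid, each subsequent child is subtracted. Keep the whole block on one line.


difference() { translate([103, 120, 0]) cube([5170, 187, 2700]); translate([1413, 120, 0]) cube([939, 187, 2078]); }
translate([103, 5013, 0]) cube([5170, 187, 2700]);
translate([103, 307, 0]) cube([187, 4706, 2700]);
translate([5086, 307, 0]) cube([187, 4706, 2700]);
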